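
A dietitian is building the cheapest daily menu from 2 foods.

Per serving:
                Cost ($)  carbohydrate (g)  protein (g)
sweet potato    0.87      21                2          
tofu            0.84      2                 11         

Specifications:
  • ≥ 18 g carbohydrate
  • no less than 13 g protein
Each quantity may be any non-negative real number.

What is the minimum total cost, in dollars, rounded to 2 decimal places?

$1.54

Let x1 = servings of sweet potato, x2 = servings of tofu.
Minimise 0.87x1 + 0.84x2 s.t.:
  21x1 + 2x2 ≥ 18   (carbohydrate)
  2x1 + 11x2 ≥ 13   (protein)
  x1, x2 ≥ 0.
Both inputs are positive at the optimum. The carbohydrate and protein requirements are met with equality.
Optimal quantities: sweet potato = 0.7577 servings, tofu = 1.044 servings.
Cost = 0.87·0.7577 + 0.84·1.044 = 1.5362.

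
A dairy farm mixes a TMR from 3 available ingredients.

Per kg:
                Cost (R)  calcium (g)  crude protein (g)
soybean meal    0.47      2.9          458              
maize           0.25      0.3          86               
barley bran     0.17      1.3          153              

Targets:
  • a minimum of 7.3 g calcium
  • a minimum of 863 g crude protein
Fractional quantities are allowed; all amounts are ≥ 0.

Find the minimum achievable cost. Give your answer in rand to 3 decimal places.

R0.958

Let x1 = kg of soybean meal, x2 = kg of maize, x3 = kg of barley bran.
Minimise 0.47x1 + 0.25x2 + 0.17x3 subject to:
  2.9x1 + 0.3x2 + 1.3x3 ≥ 7.3   (calcium)
  458x1 + 86x2 + 153x3 ≥ 863   (crude protein)
  x1, x2, x3 ≥ 0.
The cheapest feasible vertex uses only soybean meal, barley bran; maize is not used. There the calcium and crude protein constraints are tight.
Optimal quantities: soybean meal = 0.03296 kg, barley bran = 5.542 kg.
Cost = 0.47·0.03296 + 0.17·5.542 = 0.95763.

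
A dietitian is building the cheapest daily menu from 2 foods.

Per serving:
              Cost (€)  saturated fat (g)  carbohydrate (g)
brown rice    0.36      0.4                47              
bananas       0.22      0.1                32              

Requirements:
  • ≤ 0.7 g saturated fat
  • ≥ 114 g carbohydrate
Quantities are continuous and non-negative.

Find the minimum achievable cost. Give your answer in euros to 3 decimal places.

Let x1 = servings of brown rice, x2 = servings of bananas.
min 0.36x1 + 0.22x2 with:
  0.4x1 + 0.1x2 ≤ 0.7   (saturated fat)
  47x1 + 32x2 ≥ 114   (carbohydrate)
  x1, x2 ≥ 0.
The optimal basis is {bananas}; brown rice drops out. There the carbohydrate constraint is tight.
Optimal quantities: bananas = 3.562 servings.
Total cost: 0.22·3.562 = 0.78364.

€0.784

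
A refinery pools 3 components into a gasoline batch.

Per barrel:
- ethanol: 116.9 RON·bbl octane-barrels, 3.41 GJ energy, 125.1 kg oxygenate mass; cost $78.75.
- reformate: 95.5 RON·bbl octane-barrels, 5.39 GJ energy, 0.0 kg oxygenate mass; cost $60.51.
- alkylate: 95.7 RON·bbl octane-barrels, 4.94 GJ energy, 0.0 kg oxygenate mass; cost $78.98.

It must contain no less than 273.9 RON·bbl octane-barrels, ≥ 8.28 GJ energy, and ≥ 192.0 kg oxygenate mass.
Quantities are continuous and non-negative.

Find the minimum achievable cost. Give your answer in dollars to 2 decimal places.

$180.73

Let x1 = barrels of ethanol, x2 = barrels of reformate, x3 = barrels of alkylate.
Minimise 78.75x1 + 60.51x2 + 78.98x3 subject to:
  116.9x1 + 95.5x2 + 95.7x3 ≥ 273.9   (octane-barrels)
  3.41x1 + 5.39x2 + 4.94x3 ≥ 8.28   (energy)
  125.1x1 ≥ 192   (oxygenate mass)
  x1, x2, x3 ≥ 0.
The minimum-cost mix takes nothing from alkylate — only ethanol, reformate. The octane-barrels and oxygenate mass requirements are met with equality.
Optimal quantities: ethanol = 1.5348 barrels, reformate = 0.98937 barrels.
Hence cost = 78.75·1.5348 + 60.51·0.98937 = $180.7323.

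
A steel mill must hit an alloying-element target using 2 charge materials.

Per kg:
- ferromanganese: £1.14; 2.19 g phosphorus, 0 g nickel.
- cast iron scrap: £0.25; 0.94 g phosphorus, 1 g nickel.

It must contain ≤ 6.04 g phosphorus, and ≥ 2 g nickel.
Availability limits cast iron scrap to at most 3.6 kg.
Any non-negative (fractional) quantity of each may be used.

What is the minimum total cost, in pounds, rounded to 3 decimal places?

£0.500

Let x1 = kg of ferromanganese, x2 = kg of cast iron scrap.
min 1.14x1 + 0.25x2 with:
  2.19x1 + 0.94x2 ≤ 6.04   (phosphorus)
  1x2 ≥ 2   (nickel)
  x2 ≤ 3.6
  x1, x2 ≥ 0.
The minimum-cost mix takes nothing from ferromanganese — only cast iron scrap. The nickel requirement is met with equality.
Optimal quantities: cast iron scrap = 2 kg.
Cost = 0.25·2 = 0.50000.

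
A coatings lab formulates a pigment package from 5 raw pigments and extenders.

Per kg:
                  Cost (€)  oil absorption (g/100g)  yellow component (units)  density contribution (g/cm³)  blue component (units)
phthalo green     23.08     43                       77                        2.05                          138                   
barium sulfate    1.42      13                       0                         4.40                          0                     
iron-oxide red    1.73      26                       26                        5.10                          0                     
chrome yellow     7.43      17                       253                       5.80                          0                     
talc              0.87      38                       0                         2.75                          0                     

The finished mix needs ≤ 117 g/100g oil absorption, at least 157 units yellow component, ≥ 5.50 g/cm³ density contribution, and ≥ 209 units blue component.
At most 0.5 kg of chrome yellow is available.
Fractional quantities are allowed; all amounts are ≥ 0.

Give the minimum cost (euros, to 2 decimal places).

Let x1 = kg of phthalo green, x2 = kg of barium sulfate, x3 = kg of iron-oxide red, x4 = kg of chrome yellow, x5 = kg of talc.
Minimise 23.08x1 + 1.42x2 + 1.73x3 + 7.43x4 + 0.87x5 subject to:
  43x1 + 13x2 + 26x3 + 17x4 + 38x5 ≤ 117   (oil absorption)
  77x1 + 26x3 + 253x4 ≥ 157   (yellow component)
  2.05x1 + 4.4x2 + 5.1x3 + 5.8x4 + 2.75x5 ≥ 5.5   (density contribution)
  138x1 ≥ 209   (blue component)
  x4 ≤ 0.5
  x1, x2, x3, x4, x5 ≥ 0.
The cheapest feasible vertex uses only phthalo green, iron-oxide red, chrome yellow; barium sulfate, talc are not used. The yellow component, density contribution, blue component requirements are met with equality.
Optimal quantities: phthalo green = 1.5145 kg, iron-oxide red = 0.32627 kg, chrome yellow = 0.12609 kg.
Cost = 23.08·1.5145 + 1.73·0.32627 + 7.43·0.12609 = 36.4560.

€36.46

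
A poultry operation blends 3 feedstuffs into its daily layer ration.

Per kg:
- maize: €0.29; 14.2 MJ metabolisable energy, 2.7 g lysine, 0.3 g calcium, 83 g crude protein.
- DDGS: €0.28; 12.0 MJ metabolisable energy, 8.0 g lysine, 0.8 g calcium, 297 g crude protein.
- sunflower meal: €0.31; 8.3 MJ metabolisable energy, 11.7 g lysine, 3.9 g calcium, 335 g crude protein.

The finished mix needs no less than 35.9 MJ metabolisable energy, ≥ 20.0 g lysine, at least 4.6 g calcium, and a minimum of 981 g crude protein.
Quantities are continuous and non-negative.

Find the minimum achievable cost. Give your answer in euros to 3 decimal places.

This is a linear program. Let x1 = kg of maize, x2 = kg of DDGS, x3 = kg of sunflower meal.
Minimize 0.29x1 + 0.28x2 + 0.31x3 subject to:
  14.2x1 + 12x2 + 8.3x3 ≥ 35.9   (metabolisable energy)
  2.7x1 + 8x2 + 11.7x3 ≥ 20   (lysine)
  0.3x1 + 0.8x2 + 3.9x3 ≥ 4.6   (calcium)
  83x1 + 297x2 + 335x3 ≥ 981   (crude protein)
  x1, x2, x3 ≥ 0.
The optimal basis is {DDGS, sunflower meal}; maize drops out. Binding constraints: metabolisable energy and crude protein.
Optimal quantities: DDGS = 2.498 kg, sunflower meal = 0.7137 kg.
Objective = 0.28·2.498 + 0.31·0.7137 = 0.92069.

€0.921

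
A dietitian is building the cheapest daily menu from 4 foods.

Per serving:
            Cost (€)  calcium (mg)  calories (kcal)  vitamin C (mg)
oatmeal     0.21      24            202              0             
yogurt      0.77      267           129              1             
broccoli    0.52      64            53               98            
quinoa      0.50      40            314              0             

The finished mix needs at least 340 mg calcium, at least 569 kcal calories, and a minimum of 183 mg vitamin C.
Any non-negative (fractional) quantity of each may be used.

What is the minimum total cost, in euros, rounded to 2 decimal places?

Let x1 = servings of oatmeal, x2 = servings of yogurt, x3 = servings of broccoli, x4 = servings of quinoa.
Minimize 0.21x1 + 0.77x2 + 0.52x3 + 0.5x4 s.t.:
  24x1 + 267x2 + 64x3 + 40x4 ≥ 340   (calcium)
  202x1 + 129x2 + 53x3 + 314x4 ≥ 569   (calories)
  1x2 + 98x3 ≥ 183   (vitamin C)
  x1, x2, x3, x4 ≥ 0.
The optimal basis is {oatmeal, yogurt, broccoli}; quinoa drops out. There the calcium, calories, vitamin C constraints are tight.
Optimal quantities: oatmeal = 1.91 servings, yogurt = 0.6557 servings, broccoli = 1.861 servings.
Hence cost = 0.21·1.91 + 0.77·0.6557 + 0.52·1.861 = €1.8737.

€1.87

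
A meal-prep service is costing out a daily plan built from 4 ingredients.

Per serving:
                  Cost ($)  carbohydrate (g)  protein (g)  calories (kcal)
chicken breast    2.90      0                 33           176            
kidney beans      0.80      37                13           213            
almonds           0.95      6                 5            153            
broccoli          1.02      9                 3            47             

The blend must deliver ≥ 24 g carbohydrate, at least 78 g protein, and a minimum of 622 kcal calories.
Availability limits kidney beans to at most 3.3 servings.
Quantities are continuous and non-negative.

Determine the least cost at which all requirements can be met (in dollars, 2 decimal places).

$5.72

Let x1 = servings of chicken breast, x2 = servings of kidney beans, x3 = servings of almonds, x4 = servings of broccoli.
Minimize 2.9x1 + 0.8x2 + 0.95x3 + 1.02x4 subject to:
  37x2 + 6x3 + 9x4 ≥ 24   (carbohydrate)
  33x1 + 13x2 + 5x3 + 3x4 ≥ 78   (protein)
  176x1 + 213x2 + 153x3 + 47x4 ≥ 622   (calories)
  x2 ≤ 3.3
  x1, x2, x3, x4 ≥ 0.
The optimal basis is {chicken breast, kidney beans}; almonds, broccoli drop out. Binding constraints: protein and the kidney beans cap.
That vertex is x1 = 1.0636, x2 = 3.3.
Objective = 2.9·1.0636 + 0.8·3.3 = 5.7244.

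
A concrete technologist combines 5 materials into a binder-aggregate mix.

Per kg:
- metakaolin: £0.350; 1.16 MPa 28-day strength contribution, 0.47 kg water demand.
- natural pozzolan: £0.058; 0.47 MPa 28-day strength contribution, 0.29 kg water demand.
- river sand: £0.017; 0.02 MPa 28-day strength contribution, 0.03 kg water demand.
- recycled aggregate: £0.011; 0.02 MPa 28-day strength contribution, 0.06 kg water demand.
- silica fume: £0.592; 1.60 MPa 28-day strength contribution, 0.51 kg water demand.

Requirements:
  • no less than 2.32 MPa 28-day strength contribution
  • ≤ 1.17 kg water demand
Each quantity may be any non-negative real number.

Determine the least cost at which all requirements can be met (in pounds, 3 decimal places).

£0.502

This is a linear program. Let x1 = kg of metakaolin, x2 = kg of natural pozzolan, x3 = kg of river sand, x4 = kg of recycled aggregate, x5 = kg of silica fume.
min 0.35x1 + 0.058x2 + 0.017x3 + 0.011x4 + 0.592x5 with:
  1.16x1 + 0.47x2 + 0.02x3 + 0.02x4 + 1.6x5 ≥ 2.32   (28-day strength contribution)
  0.47x1 + 0.29x2 + 0.03x3 + 0.06x4 + 0.51x5 ≤ 1.17   (water demand)
  x1, x2, x3, x4, x5 ≥ 0.
At the optimum only natural pozzolan, silica fume are positive (metakaolin, river sand, recycled aggregate = 0). There the 28-day strength contribution and water demand constraints are tight.
Optimal quantities: natural pozzolan = 3.071 kg, silica fume = 0.5479 kg.
Total cost: 0.058·3.071 + 0.592·0.5479 = 0.50247.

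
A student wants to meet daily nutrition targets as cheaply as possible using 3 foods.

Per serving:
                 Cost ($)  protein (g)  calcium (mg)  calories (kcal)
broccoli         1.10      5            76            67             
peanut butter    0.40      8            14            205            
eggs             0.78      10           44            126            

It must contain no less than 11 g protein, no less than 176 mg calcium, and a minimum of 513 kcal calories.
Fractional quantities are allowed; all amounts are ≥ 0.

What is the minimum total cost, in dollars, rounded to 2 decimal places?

$2.91

Treat it as an LP. Let x1 = servings of broccoli, x2 = servings of peanut butter, x3 = servings of eggs.
Minimise 1.1x1 + 0.4x2 + 0.78x3 with:
  5x1 + 8x2 + 10x3 ≥ 11   (protein)
  76x1 + 14x2 + 44x3 ≥ 176   (calcium)
  67x1 + 205x2 + 126x3 ≥ 513   (calories)
  x1, x2, x3 ≥ 0.
At the optimum only broccoli, peanut butter are positive (eggs = 0). There the calcium and calories constraints are tight.
That vertex is x1 = 1.974, x2 = 1.857.
Cost = 1.1·1.974 + 0.4·1.857 = 2.9142.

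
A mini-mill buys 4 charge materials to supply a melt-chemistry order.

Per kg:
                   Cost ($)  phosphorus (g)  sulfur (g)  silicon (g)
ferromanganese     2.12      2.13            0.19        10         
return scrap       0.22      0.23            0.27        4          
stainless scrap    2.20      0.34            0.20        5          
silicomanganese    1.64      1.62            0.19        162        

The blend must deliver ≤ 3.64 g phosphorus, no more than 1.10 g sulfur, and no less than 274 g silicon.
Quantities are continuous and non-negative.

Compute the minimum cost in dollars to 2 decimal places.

$2.77

Set it up as a linear program. Let x1 = kg of ferromanganese, x2 = kg of return scrap, x3 = kg of stainless scrap, x4 = kg of silicomanganese.
min 2.12x1 + 0.22x2 + 2.2x3 + 1.64x4 s.t.:
  2.13x1 + 0.23x2 + 0.34x3 + 1.62x4 ≤ 3.64   (phosphorus)
  0.19x1 + 0.27x2 + 0.2x3 + 0.19x4 ≤ 1.1   (sulfur)
  10x1 + 4x2 + 5x3 + 162x4 ≥ 274   (silicon)
  x1, x2, x3, x4 ≥ 0.
The minimum-cost mix takes nothing from ferromanganese, return scrap, stainless scrap — only silicomanganese. Binding constraint: silicon.
Optimal quantities: silicomanganese = 1.691 kg.
Total cost: 1.64·1.691 = 2.7732.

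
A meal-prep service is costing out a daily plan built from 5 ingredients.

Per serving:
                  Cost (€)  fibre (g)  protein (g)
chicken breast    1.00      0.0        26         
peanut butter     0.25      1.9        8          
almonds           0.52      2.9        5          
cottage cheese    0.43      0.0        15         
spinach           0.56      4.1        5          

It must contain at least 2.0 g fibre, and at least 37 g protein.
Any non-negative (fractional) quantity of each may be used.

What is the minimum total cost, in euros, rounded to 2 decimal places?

Set it up as a linear program. Let x1 = servings of chicken breast, x2 = servings of peanut butter, x3 = servings of almonds, x4 = servings of cottage cheese, x5 = servings of spinach.
Minimize 1x1 + 0.25x2 + 0.52x3 + 0.43x4 + 0.56x5 with:
  1.9x2 + 2.9x3 + 4.1x5 ≥ 2   (fibre)
  26x1 + 8x2 + 5x3 + 15x4 + 5x5 ≥ 37   (protein)
  x1, x2, x3, x4, x5 ≥ 0.
The cheapest feasible vertex uses only peanut butter, cottage cheese; chicken breast, almonds, spinach are not used. Binding constraints: fibre and protein.
That vertex is x2 = 1.053, x4 = 1.905.
Cost = 0.25·1.053 + 0.43·1.905 = 1.0824.

€1.08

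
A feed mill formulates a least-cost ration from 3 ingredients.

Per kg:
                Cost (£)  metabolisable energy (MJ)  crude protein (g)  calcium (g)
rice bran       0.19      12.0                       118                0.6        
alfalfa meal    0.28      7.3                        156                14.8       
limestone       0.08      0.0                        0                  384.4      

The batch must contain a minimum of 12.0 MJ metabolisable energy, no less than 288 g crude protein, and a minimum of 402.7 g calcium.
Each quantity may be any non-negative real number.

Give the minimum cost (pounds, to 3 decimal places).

£0.547

Let x1 = kg of rice bran, x2 = kg of alfalfa meal, x3 = kg of limestone.
Minimize 0.19x1 + 0.28x2 + 0.08x3 with:
  12x1 + 7.3x2 ≥ 12   (metabolisable energy)
  118x1 + 156x2 ≥ 288   (crude protein)
  0.6x1 + 14.8x2 + 384.4x3 ≥ 402.7   (calcium)
  x1, x2, x3 ≥ 0.
At the optimum only rice bran, limestone are positive (alfalfa meal = 0). Binding constraints: crude protein and calcium.
That vertex is x1 = 2.441, x3 = 1.044.
Cost = 0.19·2.441 + 0.08·1.044 = 0.54731.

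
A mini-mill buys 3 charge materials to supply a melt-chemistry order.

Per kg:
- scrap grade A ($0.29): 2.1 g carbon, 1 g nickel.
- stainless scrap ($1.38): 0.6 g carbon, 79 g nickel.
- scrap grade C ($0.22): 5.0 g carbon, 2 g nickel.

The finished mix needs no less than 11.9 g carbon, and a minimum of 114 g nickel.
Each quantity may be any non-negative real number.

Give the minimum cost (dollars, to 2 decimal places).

$2.40

This is a linear program. Let x1 = kg of scrap grade A, x2 = kg of stainless scrap, x3 = kg of scrap grade C.
min 0.29x1 + 1.38x2 + 0.22x3 subject to:
  2.1x1 + 0.6x2 + 5x3 ≥ 11.9   (carbon)
  1x1 + 79x2 + 2x3 ≥ 114   (nickel)
  x1, x2, x3 ≥ 0.
The cheapest feasible vertex uses only stainless scrap, scrap grade C; scrap grade A is not used. Binding constraints: carbon and nickel.
Solving gives x2 = 1.387, x3 = 2.214.
Cost = 1.38·1.387 + 0.22·2.214 = 2.4011.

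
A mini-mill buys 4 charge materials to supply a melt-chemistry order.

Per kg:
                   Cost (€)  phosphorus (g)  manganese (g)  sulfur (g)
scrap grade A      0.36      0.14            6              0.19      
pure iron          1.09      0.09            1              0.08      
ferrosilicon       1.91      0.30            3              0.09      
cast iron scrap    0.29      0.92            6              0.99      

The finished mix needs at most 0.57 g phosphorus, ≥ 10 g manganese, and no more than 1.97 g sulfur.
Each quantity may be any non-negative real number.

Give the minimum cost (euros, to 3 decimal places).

Set it up as a linear program. Let x1 = kg of scrap grade A, x2 = kg of pure iron, x3 = kg of ferrosilicon, x4 = kg of cast iron scrap.
min 0.36x1 + 1.09x2 + 1.91x3 + 0.29x4 with:
  0.14x1 + 0.09x2 + 0.3x3 + 0.92x4 ≤ 0.57   (phosphorus)
  6x1 + 1x2 + 3x3 + 6x4 ≥ 10   (manganese)
  0.19x1 + 0.08x2 + 0.09x3 + 0.99x4 ≤ 1.97   (sulfur)
  x1, x2, x3, x4 ≥ 0.
The cheapest feasible vertex uses only scrap grade A, cast iron scrap; pure iron, ferrosilicon are not used. Binding constraints: phosphorus and manganese.
So scrap grade A = 1.235 kg, cast iron scrap = 0.4316 kg.
Hence cost = 0.36·1.235 + 0.29·0.4316 = €0.56976.

€0.570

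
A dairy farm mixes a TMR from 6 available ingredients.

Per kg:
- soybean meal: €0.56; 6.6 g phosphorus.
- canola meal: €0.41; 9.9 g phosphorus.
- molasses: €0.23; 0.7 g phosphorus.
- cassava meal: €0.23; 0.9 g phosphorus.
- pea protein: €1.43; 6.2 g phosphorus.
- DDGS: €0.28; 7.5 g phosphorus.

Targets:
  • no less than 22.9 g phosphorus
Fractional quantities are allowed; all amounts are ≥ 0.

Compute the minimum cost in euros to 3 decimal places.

Let x1 = kg of soybean meal, x2 = kg of canola meal, x3 = kg of molasses, x4 = kg of cassava meal, x5 = kg of pea protein, x6 = kg of DDGS.
Minimise 0.56x1 + 0.41x2 + 0.23x3 + 0.23x4 + 1.43x5 + 0.28x6 with:
  6.6x1 + 9.9x2 + 0.7x3 + 0.9x4 + 6.2x5 + 7.5x6 ≥ 22.9   (phosphorus)
  x1, x2, x3, x4, x5, x6 ≥ 0.
The cheapest feasible vertex uses only DDGS; soybean meal, canola meal, molasses, cassava meal, pea protein are not used. There the phosphorus constraint is tight.
Optimal quantities: DDGS = 3.053 kg.
Cost = 0.28·3.053 = 0.85484.

€0.855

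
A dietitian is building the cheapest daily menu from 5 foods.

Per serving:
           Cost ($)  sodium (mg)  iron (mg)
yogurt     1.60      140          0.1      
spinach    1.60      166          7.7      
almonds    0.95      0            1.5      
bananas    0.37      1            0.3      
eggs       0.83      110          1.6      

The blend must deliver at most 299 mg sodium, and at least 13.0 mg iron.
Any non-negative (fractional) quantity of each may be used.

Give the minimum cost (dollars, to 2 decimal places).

Let x1 = servings of yogurt, x2 = servings of spinach, x3 = servings of almonds, x4 = servings of bananas, x5 = servings of eggs.
min 1.6x1 + 1.6x2 + 0.95x3 + 0.37x4 + 0.83x5 with:
  140x1 + 166x2 + 1x4 + 110x5 ≤ 299   (sodium)
  0.1x1 + 7.7x2 + 1.5x3 + 0.3x4 + 1.6x5 ≥ 13   (iron)
  x1, x2, x3, x4, x5 ≥ 0.
The optimal basis is {spinach}; yogurt, almonds, bananas, eggs drop out. There the iron constraint is tight.
So spinach = 1.688 servings.
Objective = 1.6·1.688 = 2.7008.

$2.70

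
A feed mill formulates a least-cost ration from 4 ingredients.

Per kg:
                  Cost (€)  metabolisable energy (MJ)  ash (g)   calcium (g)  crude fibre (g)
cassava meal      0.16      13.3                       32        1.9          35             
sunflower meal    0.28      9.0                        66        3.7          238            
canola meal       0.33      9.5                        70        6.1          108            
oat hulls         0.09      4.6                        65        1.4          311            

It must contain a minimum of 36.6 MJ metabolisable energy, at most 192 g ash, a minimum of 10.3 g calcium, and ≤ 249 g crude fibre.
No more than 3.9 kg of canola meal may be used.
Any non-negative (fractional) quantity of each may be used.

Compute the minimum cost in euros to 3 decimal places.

Let x1 = kg of cassava meal, x2 = kg of sunflower meal, x3 = kg of canola meal, x4 = kg of oat hulls.
min 0.16x1 + 0.28x2 + 0.33x3 + 0.09x4 with:
  13.3x1 + 9x2 + 9.5x3 + 4.6x4 ≥ 36.6   (metabolisable energy)
  32x1 + 66x2 + 70x3 + 65x4 ≤ 192   (ash)
  1.9x1 + 3.7x2 + 6.1x3 + 1.4x4 ≥ 10.3   (calcium)
  35x1 + 238x2 + 108x3 + 311x4 ≤ 249   (crude fibre)
  x3 ≤ 3.9
  x1, x2, x3, x4 ≥ 0.
At the optimum only cassava meal, canola meal are positive (sunflower meal, oat hulls = 0). There the metabolisable energy and calcium constraints are tight.
Optimal quantities: cassava meal = 1.988 kg, canola meal = 1.069 kg.
Hence cost = 0.16·1.988 + 0.33·1.069 = €0.67085.

€0.671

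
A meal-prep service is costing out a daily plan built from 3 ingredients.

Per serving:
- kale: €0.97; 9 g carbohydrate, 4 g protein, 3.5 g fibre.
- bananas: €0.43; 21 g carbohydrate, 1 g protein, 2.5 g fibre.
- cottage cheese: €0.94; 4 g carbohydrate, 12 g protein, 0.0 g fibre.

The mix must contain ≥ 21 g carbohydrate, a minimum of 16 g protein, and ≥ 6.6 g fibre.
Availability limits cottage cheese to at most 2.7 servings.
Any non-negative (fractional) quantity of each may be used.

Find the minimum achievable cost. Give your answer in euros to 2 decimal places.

€2.18

Let x1 = servings of kale, x2 = servings of bananas, x3 = servings of cottage cheese.
Minimise 0.97x1 + 0.43x2 + 0.94x3 s.t.:
  9x1 + 21x2 + 4x3 ≥ 21   (carbohydrate)
  4x1 + 1x2 + 12x3 ≥ 16   (protein)
  3.5x1 + 2.5x2 ≥ 6.6   (fibre)
  x3 ≤ 2.7
  x1, x2, x3 ≥ 0.
At the optimum only bananas, cottage cheese are positive (kale = 0). There the protein and fibre constraints are tight.
Solving gives x2 = 2.64, x3 = 1.113.
Objective = 0.43·2.64 + 0.94·1.113 = 2.1814.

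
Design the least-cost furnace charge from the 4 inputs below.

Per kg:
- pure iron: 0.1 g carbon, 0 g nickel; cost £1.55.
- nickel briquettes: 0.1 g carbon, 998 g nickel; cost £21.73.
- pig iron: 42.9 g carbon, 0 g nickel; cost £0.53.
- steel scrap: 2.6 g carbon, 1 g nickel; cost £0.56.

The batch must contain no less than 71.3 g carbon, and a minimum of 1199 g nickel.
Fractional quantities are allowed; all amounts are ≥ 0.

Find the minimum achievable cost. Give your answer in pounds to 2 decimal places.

Let x1 = kg of pure iron, x2 = kg of nickel briquettes, x3 = kg of pig iron, x4 = kg of steel scrap.
min 1.55x1 + 21.73x2 + 0.53x3 + 0.56x4 subject to:
  0.1x1 + 0.1x2 + 42.9x3 + 2.6x4 ≥ 71.3   (carbon)
  998x2 + 1x4 ≥ 1199   (nickel)
  x1, x2, x3, x4 ≥ 0.
The optimal basis is {nickel briquettes, pig iron}; pure iron, steel scrap drop out. Binding constraints: carbon and nickel.
That vertex is x2 = 1.2014, x3 = 1.6592.
Total cost: 21.73·1.2014 + 0.53·1.6592 = 26.9858.

£26.99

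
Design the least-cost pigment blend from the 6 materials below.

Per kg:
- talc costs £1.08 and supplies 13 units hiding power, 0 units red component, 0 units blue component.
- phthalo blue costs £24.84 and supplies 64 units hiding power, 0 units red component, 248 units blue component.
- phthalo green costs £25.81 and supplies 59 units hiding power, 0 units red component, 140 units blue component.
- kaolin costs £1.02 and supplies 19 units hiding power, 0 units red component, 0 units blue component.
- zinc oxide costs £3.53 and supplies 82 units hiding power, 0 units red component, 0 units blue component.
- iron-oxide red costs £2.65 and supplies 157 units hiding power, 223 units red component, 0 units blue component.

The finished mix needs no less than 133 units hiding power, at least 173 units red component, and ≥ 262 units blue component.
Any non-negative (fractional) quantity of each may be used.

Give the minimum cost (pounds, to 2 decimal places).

£28.30

This is a linear program. Let x1 = kg of talc, x2 = kg of phthalo blue, x3 = kg of phthalo green, x4 = kg of kaolin, x5 = kg of zinc oxide, x6 = kg of iron-oxide red.
Minimise 1.08x1 + 24.84x2 + 25.81x3 + 1.02x4 + 3.53x5 + 2.65x6 subject to:
  13x1 + 64x2 + 59x3 + 19x4 + 82x5 + 157x6 ≥ 133   (hiding power)
  223x6 ≥ 173   (red component)
  248x2 + 140x3 ≥ 262   (blue component)
  x1, x2, x3, x4, x5, x6 ≥ 0.
The minimum-cost mix takes nothing from talc, phthalo green, kaolin, zinc oxide — only phthalo blue, iron-oxide red. There the red component and blue component constraints are tight.
So phthalo blue = 1.0565 kg, iron-oxide red = 0.77578 kg.
Cost = 24.84·1.0565 + 2.65·0.77578 = 28.2993.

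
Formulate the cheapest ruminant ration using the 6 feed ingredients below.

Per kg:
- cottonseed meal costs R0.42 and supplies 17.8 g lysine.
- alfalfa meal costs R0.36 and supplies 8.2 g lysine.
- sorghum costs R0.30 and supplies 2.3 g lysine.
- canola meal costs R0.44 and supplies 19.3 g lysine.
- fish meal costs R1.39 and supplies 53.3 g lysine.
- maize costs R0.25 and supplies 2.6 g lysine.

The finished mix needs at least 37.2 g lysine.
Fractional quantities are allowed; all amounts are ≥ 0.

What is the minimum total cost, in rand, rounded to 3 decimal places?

R0.848

Set it up as a linear program. Let x1 = kg of cottonseed meal, x2 = kg of alfalfa meal, x3 = kg of sorghum, x4 = kg of canola meal, x5 = kg of fish meal, x6 = kg of maize.
Minimize 0.42x1 + 0.36x2 + 0.3x3 + 0.44x4 + 1.39x5 + 0.25x6 s.t.:
  17.8x1 + 8.2x2 + 2.3x3 + 19.3x4 + 53.3x5 + 2.6x6 ≥ 37.2   (lysine)
  x1, x2, x3, x4, x5, x6 ≥ 0.
The minimum-cost mix takes nothing from cottonseed meal, alfalfa meal, sorghum, fish meal, maize — only canola meal. There the lysine constraint is tight.
Solving gives x4 = 1.927.
Hence cost = 0.44·1.927 = R0.84788.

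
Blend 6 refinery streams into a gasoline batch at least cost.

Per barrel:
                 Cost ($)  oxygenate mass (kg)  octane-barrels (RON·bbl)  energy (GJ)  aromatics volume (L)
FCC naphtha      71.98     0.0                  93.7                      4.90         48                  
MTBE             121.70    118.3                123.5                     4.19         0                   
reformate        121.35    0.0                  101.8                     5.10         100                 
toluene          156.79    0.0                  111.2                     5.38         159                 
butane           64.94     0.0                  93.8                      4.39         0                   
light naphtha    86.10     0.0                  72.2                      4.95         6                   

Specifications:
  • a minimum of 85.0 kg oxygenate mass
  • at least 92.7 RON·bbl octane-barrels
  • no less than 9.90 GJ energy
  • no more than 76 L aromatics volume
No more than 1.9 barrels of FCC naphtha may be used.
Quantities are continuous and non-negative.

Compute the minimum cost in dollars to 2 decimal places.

$188.65

Let x1 = barrels of FCC naphtha, x2 = barrels of MTBE, x3 = barrels of reformate, x4 = barrels of toluene, x5 = barrels of butane, x6 = barrels of light naphtha.
min 71.98x1 + 121.7x2 + 121.35x3 + 156.79x4 + 64.94x5 + 86.1x6 with:
  118.3x2 ≥ 85   (oxygenate mass)
  93.7x1 + 123.5x2 + 101.8x3 + 111.2x4 + 93.8x5 + 72.2x6 ≥ 92.7   (octane-barrels)
  4.9x1 + 4.19x2 + 5.1x3 + 5.38x4 + 4.39x5 + 4.95x6 ≥ 9.9   (energy)
  48x1 + 100x3 + 159x4 + 6x6 ≤ 76   (aromatics volume)
  x1 ≤ 1.9
  x1, x2, x3, x4, x5, x6 ≥ 0.
The optimal basis is {FCC naphtha, MTBE}; reformate, toluene, butane, light naphtha drop out. There the oxygenate mass and energy constraints are tight.
Optimal quantities: FCC naphtha = 1.406 barrels, MTBE = 0.7185 barrels.
Cost = 71.98·1.406 + 121.7·0.7185 = 188.6453.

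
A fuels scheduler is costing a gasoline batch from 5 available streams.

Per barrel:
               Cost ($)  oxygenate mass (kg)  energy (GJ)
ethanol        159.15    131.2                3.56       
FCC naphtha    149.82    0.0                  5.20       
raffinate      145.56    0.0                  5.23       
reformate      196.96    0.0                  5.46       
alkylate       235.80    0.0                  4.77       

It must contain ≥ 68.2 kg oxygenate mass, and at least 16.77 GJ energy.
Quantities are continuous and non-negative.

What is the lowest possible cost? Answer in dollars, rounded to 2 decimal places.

This is a linear program. Let x1 = barrels of ethanol, x2 = barrels of FCC naphtha, x3 = barrels of raffinate, x4 = barrels of reformate, x5 = barrels of alkylate.
Minimise 159.15x1 + 149.82x2 + 145.56x3 + 196.96x4 + 235.8x5 subject to:
  131.2x1 ≥ 68.2   (oxygenate mass)
  3.56x1 + 5.2x2 + 5.23x3 + 5.46x4 + 4.77x5 ≥ 16.77   (energy)
  x1, x2, x3, x4, x5 ≥ 0.
The cheapest feasible vertex uses only ethanol, raffinate; FCC naphtha, reformate, alkylate are not used. The oxygenate mass and energy requirements are met with equality.
Solving gives x1 = 0.519817, x3 = 2.85267.
Cost = 159.15·0.519817 + 145.56·2.85267 = 497.9635.

$497.96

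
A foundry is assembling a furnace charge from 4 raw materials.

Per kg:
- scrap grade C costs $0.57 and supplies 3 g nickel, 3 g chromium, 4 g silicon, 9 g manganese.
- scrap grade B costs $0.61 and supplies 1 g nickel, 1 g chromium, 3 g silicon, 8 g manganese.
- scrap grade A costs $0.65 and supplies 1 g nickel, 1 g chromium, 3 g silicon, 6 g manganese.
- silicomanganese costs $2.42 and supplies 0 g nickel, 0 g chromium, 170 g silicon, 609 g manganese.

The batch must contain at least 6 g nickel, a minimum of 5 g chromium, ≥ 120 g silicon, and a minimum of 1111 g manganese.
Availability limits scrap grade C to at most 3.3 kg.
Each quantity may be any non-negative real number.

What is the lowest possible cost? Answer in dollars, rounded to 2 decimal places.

$5.48

Let x1 = kg of scrap grade C, x2 = kg of scrap grade B, x3 = kg of scrap grade A, x4 = kg of silicomanganese.
Minimize 0.57x1 + 0.61x2 + 0.65x3 + 2.42x4 s.t.:
  3x1 + 1x2 + 1x3 ≥ 6   (nickel)
  3x1 + 1x2 + 1x3 ≥ 5   (chromium)
  4x1 + 3x2 + 3x3 + 170x4 ≥ 120   (silicon)
  9x1 + 8x2 + 6x3 + 609x4 ≥ 1111   (manganese)
  x1 ≤ 3.3
  x1, x2, x3, x4 ≥ 0.
The optimal basis is {scrap grade C, silicomanganese}; scrap grade B, scrap grade A drop out. There the nickel and manganese constraints are tight.
Optimal quantities: scrap grade C = 2 kg, silicomanganese = 1.795 kg.
Total cost: 0.57·2 + 2.42·1.795 = 5.4839.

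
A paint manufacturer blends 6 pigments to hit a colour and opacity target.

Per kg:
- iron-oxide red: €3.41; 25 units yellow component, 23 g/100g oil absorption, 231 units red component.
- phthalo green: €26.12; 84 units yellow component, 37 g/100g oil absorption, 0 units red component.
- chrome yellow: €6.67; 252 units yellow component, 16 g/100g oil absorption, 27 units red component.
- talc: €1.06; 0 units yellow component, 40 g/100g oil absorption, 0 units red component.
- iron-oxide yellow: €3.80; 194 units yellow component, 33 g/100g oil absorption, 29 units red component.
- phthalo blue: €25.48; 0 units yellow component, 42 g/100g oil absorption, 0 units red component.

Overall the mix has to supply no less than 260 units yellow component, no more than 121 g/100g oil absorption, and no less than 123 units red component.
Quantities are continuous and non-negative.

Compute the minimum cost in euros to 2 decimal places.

€6.17

Let x1 = kg of iron-oxide red, x2 = kg of phthalo green, x3 = kg of chrome yellow, x4 = kg of talc, x5 = kg of iron-oxide yellow, x6 = kg of phthalo blue.
min 3.41x1 + 26.12x2 + 6.67x3 + 1.06x4 + 3.8x5 + 25.48x6 with:
  25x1 + 84x2 + 252x3 + 194x5 ≥ 260   (yellow component)
  23x1 + 37x2 + 16x3 + 40x4 + 33x5 + 42x6 ≤ 121   (oil absorption)
  231x1 + 27x3 + 29x5 ≥ 123   (red component)
  x1, x2, x3, x4, x5, x6 ≥ 0.
The cheapest feasible vertex uses only iron-oxide red, iron-oxide yellow; phthalo green, chrome yellow, talc, phthalo blue are not used. Binding constraints: yellow component and red component.
That vertex is x1 = 0.3702, x5 = 1.292.
Total cost: 3.41·0.3702 + 3.8·1.292 = 6.1720.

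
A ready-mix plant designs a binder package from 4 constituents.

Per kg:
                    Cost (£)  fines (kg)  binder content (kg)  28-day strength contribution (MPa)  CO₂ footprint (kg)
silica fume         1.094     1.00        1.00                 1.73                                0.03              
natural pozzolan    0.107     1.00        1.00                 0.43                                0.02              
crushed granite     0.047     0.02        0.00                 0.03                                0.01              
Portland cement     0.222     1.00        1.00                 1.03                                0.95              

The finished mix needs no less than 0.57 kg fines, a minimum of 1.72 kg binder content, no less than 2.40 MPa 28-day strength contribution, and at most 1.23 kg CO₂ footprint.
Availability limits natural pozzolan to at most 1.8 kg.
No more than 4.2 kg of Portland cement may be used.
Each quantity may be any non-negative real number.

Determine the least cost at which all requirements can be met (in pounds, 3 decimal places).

£0.684

Let x1 = kg of silica fume, x2 = kg of natural pozzolan, x3 = kg of crushed granite, x4 = kg of Portland cement.
Minimize 1.094x1 + 0.107x2 + 0.047x3 + 0.222x4 s.t.:
  1x1 + 1x2 + 0.02x3 + 1x4 ≥ 0.57   (fines)
  1x1 + 1x2 + 1x4 ≥ 1.72   (binder content)
  1.73x1 + 0.43x2 + 0.03x3 + 1.03x4 ≥ 2.4   (28-day strength contribution)
  0.03x1 + 0.02x2 + 0.01x3 + 0.95x4 ≤ 1.23   (CO₂ footprint)
  x2 ≤ 1.8
  x4 ≤ 4.2
  x1, x2, x3, x4 ≥ 0.
The optimal basis is {silica fume, natural pozzolan, Portland cement}; crushed granite drops out. The 28-day strength contribution, CO₂ footprint, the natural pozzolan cap requirements are met with equality.
That vertex is x1 = 0.1953, x2 = 1.8, x4 = 1.251.
Total cost: 1.094·0.1953 + 0.107·1.8 + 0.222·1.251 = 0.68398.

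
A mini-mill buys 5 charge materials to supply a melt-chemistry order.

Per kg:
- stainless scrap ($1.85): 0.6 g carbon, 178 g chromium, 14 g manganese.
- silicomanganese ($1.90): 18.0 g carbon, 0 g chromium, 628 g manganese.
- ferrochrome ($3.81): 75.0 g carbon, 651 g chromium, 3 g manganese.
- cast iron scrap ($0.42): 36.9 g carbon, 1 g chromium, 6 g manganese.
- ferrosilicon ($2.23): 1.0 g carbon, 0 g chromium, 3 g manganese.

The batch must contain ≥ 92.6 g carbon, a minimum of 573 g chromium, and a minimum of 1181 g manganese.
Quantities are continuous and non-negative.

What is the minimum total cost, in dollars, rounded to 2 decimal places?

Set it up as a linear program. Let x1 = kg of stainless scrap, x2 = kg of silicomanganese, x3 = kg of ferrochrome, x4 = kg of cast iron scrap, x5 = kg of ferrosilicon.
Minimise 1.85x1 + 1.9x2 + 3.81x3 + 0.42x4 + 2.23x5 subject to:
  0.6x1 + 18x2 + 75x3 + 36.9x4 + 1x5 ≥ 92.6   (carbon)
  178x1 + 651x3 + 1x4 ≥ 573   (chromium)
  14x1 + 628x2 + 3x3 + 6x4 + 3x5 ≥ 1181   (manganese)
  x1, x2, x3, x4, x5 ≥ 0.
The optimal basis is {silicomanganese, ferrochrome}; stainless scrap, cast iron scrap, ferrosilicon drop out. The chromium and manganese requirements are met with equality.
So silicomanganese = 1.876 kg, ferrochrome = 0.8802 kg.
Cost = 1.9·1.876 + 3.81·0.8802 = 6.9180.

$6.92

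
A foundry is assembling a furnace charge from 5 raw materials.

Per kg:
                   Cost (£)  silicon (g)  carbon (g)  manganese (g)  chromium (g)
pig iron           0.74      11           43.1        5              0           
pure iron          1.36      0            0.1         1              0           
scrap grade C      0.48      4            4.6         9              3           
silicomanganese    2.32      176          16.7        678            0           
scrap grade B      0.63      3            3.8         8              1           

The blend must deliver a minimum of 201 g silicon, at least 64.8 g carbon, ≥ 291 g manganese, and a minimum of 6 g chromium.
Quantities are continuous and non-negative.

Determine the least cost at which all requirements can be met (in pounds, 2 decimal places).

£4.03

Set it up as a linear program. Let x1 = kg of pig iron, x2 = kg of pure iron, x3 = kg of scrap grade C, x4 = kg of silicomanganese, x5 = kg of scrap grade B.
Minimize 0.74x1 + 1.36x2 + 0.48x3 + 2.32x4 + 0.63x5 s.t.:
  11x1 + 4x3 + 176x4 + 3x5 ≥ 201   (silicon)
  43.1x1 + 0.1x2 + 4.6x3 + 16.7x4 + 3.8x5 ≥ 64.8   (carbon)
  5x1 + 1x2 + 9x3 + 678x4 + 8x5 ≥ 291   (manganese)
  3x3 + 1x5 ≥ 6   (chromium)
  x1, x2, x3, x4, x5 ≥ 0.
The minimum-cost mix takes nothing from pure iron, scrap grade B — only pig iron, scrap grade C, silicomanganese. Binding constraints: silicon, carbon, chromium.
Optimal quantities: pig iron = 0.8866 kg, scrap grade C = 2 kg, silicomanganese = 1.041 kg.
Cost = 0.74·0.8866 + 0.48·2 + 2.32·1.041 = 4.0312.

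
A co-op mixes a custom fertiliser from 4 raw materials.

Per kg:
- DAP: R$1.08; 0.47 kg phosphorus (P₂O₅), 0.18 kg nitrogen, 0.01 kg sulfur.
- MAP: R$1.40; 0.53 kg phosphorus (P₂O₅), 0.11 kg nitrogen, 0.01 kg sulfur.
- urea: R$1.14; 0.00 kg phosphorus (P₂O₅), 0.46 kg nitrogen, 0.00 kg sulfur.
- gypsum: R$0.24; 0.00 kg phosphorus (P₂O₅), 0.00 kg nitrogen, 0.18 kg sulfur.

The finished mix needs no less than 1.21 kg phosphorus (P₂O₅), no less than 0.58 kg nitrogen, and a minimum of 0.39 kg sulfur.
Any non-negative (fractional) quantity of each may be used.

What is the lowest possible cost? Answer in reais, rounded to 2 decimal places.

Let x1 = kg of DAP, x2 = kg of MAP, x3 = kg of urea, x4 = kg of gypsum.
Minimise 1.08x1 + 1.4x2 + 1.14x3 + 0.24x4 with:
  0.47x1 + 0.53x2 ≥ 1.21   (phosphorus (P₂O₅))
  0.18x1 + 0.11x2 + 0.46x3 ≥ 0.58   (nitrogen)
  0.01x1 + 0.01x2 + 0.18x4 ≥ 0.39   (sulfur)
  x1, x2, x3, x4 ≥ 0.
The cheapest feasible vertex uses only DAP, urea, gypsum; MAP is not used. Binding constraints: phosphorus (P₂O₅), nitrogen, sulfur.
Solving gives x1 = 2.5745, x3 = 0.25347, x4 = 2.0236.
Total cost: 1.08·2.5745 + 1.14·0.25347 + 0.24·2.0236 = 3.5551.

R$3.56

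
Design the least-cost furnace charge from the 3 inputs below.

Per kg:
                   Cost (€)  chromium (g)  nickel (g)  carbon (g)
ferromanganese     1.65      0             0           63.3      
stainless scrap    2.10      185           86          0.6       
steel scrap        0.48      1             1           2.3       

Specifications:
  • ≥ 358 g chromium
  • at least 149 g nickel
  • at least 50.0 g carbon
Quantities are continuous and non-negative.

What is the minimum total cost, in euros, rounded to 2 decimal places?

Set it up as a linear program. Let x1 = kg of ferromanganese, x2 = kg of stainless scrap, x3 = kg of steel scrap.
Minimize 1.65x1 + 2.1x2 + 0.48x3 subject to:
  185x2 + 1x3 ≥ 358   (chromium)
  86x2 + 1x3 ≥ 149   (nickel)
  63.3x1 + 0.6x2 + 2.3x3 ≥ 50   (carbon)
  x1, x2, x3 ≥ 0.
The optimal basis is {ferromanganese, stainless scrap}; steel scrap drops out. Binding constraints: chromium and carbon.
Optimal quantities: ferromanganese = 0.7715 kg, stainless scrap = 1.935 kg.
Total cost: 1.65·0.7715 + 2.1·1.935 = 5.3365.

€5.34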